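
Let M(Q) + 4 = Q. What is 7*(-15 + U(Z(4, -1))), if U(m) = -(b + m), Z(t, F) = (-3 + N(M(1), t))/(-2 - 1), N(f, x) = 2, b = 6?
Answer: -448/3 ≈ -149.33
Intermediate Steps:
M(Q) = -4 + Q
Z(t, F) = 1/3 (Z(t, F) = (-3 + 2)/(-2 - 1) = -1/(-3) = -1*(-1/3) = 1/3)
U(m) = -6 - m (U(m) = -(6 + m) = -6 - m)
7*(-15 + U(Z(4, -1))) = 7*(-15 + (-6 - 1*1/3)) = 7*(-15 + (-6 - 1/3)) = 7*(-15 - 19/3) = 7*(-64/3) = -448/3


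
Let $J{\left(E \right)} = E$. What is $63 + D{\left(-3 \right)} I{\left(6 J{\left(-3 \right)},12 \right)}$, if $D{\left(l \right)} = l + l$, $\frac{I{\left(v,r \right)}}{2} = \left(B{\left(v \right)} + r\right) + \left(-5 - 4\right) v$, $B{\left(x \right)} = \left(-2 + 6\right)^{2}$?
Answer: $-2217$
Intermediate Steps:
$B{\left(x \right)} = 16$ ($B{\left(x \right)} = 4^{2} = 16$)
$I{\left(v,r \right)} = 32 - 18 v + 2 r$ ($I{\left(v,r \right)} = 2 \left(\left(16 + r\right) + \left(-5 - 4\right) v\right) = 2 \left(\left(16 + r\right) - 9 v\right) = 2 \left(16 + r - 9 v\right) = 32 - 18 v + 2 r$)
$D{\left(l \right)} = 2 l$
$63 + D{\left(-3 \right)} I{\left(6 J{\left(-3 \right)},12 \right)} = 63 + 2 \left(-3\right) \left(32 - 18 \cdot 6 \left(-3\right) + 2 \cdot 12\right) = 63 - 6 \left(32 - -324 + 24\right) = 63 - 6 \left(32 + 324 + 24\right) = 63 - 2280 = -2217$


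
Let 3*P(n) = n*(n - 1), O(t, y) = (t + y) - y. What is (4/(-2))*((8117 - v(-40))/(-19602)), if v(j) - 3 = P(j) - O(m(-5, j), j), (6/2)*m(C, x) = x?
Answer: 2518/3267 ≈ 0.77074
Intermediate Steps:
m(C, x) = x/3
O(t, y) = t
P(n) = n*(-1 + n)/3 (P(n) = (n*(n - 1))/3 = (n*(-1 + n))/3 = n*(-1 + n)/3)
v(j) = 3 - j/3 + j*(-1 + j)/3 (v(j) = 3 + (j*(-1 + j)/3 - j/3) = 3 + (-j/3 + j*(-1 + j)/3) = 3 - j/3 + j*(-1 + j)/3)
(4/(-2))*((8117 - v(-40))/(-19602)) = (4/(-2))*((8117 - (3 - ⅓*(-40) + (⅓)*(-40)*(-1 - 40)))/(-19602)) = (4*(-½))*((8117 - (3 + 40/3 + (⅓)*(-40)*(-41)))*(-1/19602)) = -2*(8117 - (3 + 40/3 + 1640/3))*(-1)/19602 = -2*(8117 - 1*563)*(-1)/19602 = -2*(8117 - 563)*(-1)/19602 = -15108*(-1)/19602 = -2*(-1259/3267) = 2518/3267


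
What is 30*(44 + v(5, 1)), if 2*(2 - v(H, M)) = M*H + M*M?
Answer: 1290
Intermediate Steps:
v(H, M) = 2 - M²/2 - H*M/2 (v(H, M) = 2 - (M*H + M*M)/2 = 2 - (H*M + M²)/2 = 2 - (M² + H*M)/2 = 2 + (-M²/2 - H*M/2) = 2 - M²/2 - H*M/2)
30*(44 + v(5, 1)) = 30*(44 + (2 - ½*1² - ½*5*1)) = 30*(44 + (2 - ½*1 - 5/2)) = 30*(44 + (2 - ½ - 5/2)) = 30*(44 - 1) = 30*43 = 1290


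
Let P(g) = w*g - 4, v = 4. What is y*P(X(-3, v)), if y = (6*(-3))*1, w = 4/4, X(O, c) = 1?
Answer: 54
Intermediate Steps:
w = 1 (w = 4*(¼) = 1)
P(g) = -4 + g (P(g) = 1*g - 4 = g - 4 = -4 + g)
y = -18 (y = -18*1 = -18)
y*P(X(-3, v)) = -18*(-4 + 1) = -18*(-3) = 54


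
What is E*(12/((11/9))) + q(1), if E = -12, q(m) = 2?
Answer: -1274/11 ≈ -115.82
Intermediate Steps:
E*(12/((11/9))) + q(1) = -144/(11/9) + 2 = -144/(11*(⅑)) + 2 = -144/11/9 + 2 = -144*9/11 + 2 = -12*108/11 + 2 = -1296/11 + 2 = -1274/11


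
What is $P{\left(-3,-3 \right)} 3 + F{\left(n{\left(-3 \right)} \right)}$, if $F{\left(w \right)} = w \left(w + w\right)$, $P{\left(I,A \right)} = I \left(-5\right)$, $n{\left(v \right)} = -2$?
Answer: $53$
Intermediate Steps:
$P{\left(I,A \right)} = - 5 I$
$F{\left(w \right)} = 2 w^{2}$ ($F{\left(w \right)} = w 2 w = 2 w^{2}$)
$P{\left(-3,-3 \right)} 3 + F{\left(n{\left(-3 \right)} \right)} = \left(-5\right) \left(-3\right) 3 + 2 \left(-2\right)^{2} = 15 \cdot 3 + 2 \cdot 4 = 45 + 8 = 53$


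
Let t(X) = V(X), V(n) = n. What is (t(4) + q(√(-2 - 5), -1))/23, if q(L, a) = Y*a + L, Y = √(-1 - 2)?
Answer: 4/23 - I*√3/23 + I*√7/23 ≈ 0.17391 + 0.039726*I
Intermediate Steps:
Y = I*√3 (Y = √(-3) = I*√3 ≈ 1.732*I)
t(X) = X
q(L, a) = L + I*a*√3 (q(L, a) = (I*√3)*a + L = I*a*√3 + L = L + I*a*√3)
(t(4) + q(√(-2 - 5), -1))/23 = (4 + (√(-2 - 5) + I*(-1)*√3))/23 = (4 + (√(-7) - I*√3))/23 = (4 + (I*√7 - I*√3))/23 = (4 + I*√7 - I*√3)/23 = 4/23 - I*√3/23 + I*√7/23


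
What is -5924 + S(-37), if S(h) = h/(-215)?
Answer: -1273623/215 ≈ -5923.8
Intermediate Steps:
S(h) = -h/215 (S(h) = h*(-1/215) = -h/215)
-5924 + S(-37) = -5924 - 1/215*(-37) = -5924 + 37/215 = -1273623/215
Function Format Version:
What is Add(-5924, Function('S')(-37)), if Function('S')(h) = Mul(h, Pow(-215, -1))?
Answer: Rational(-1273623, 215) ≈ -5923.8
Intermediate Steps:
Function('S')(h) = Mul(Rational(-1, 215), h) (Function('S')(h) = Mul(h, Rational(-1, 215)) = Mul(Rational(-1, 215), h))
Add(-5924, Function('S')(-37)) = Add(-5924, Mul(Rational(-1, 215), -37)) = Add(-5924, Rational(37, 215)) = Rational(-1273623, 215)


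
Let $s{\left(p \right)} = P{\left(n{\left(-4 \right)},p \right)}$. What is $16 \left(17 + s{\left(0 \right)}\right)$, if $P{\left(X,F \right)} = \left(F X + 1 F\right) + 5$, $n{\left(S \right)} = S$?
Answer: $352$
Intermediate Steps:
$P{\left(X,F \right)} = 5 + F + F X$ ($P{\left(X,F \right)} = \left(F X + F\right) + 5 = \left(F + F X\right) + 5 = 5 + F + F X$)
$s{\left(p \right)} = 5 - 3 p$ ($s{\left(p \right)} = 5 + p + p \left(-4\right) = 5 + p - 4 p = 5 - 3 p$)
$16 \left(17 + s{\left(0 \right)}\right) = 16 \left(17 + \left(5 - 0\right)\right) = 16 \left(17 + \left(5 + 0\right)\right) = 16 \left(17 + 5\right) = 16 \cdot 22 = 352$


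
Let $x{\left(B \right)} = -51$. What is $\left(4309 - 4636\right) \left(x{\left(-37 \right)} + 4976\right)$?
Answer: $-1610475$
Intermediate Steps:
$\left(4309 - 4636\right) \left(x{\left(-37 \right)} + 4976\right) = \left(4309 - 4636\right) \left(-51 + 4976\right) = \left(-327\right) 4925 = -1610475$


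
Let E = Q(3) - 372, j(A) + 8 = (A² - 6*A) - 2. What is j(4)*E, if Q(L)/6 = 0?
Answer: 6696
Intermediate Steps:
Q(L) = 0 (Q(L) = 6*0 = 0)
j(A) = -10 + A² - 6*A (j(A) = -8 + ((A² - 6*A) - 2) = -8 + (-2 + A² - 6*A) = -10 + A² - 6*A)
E = -372 (E = 0 - 372 = -372)
j(4)*E = (-10 + 4² - 6*4)*(-372) = (-10 + 16 - 24)*(-372) = -18*(-372) = 6696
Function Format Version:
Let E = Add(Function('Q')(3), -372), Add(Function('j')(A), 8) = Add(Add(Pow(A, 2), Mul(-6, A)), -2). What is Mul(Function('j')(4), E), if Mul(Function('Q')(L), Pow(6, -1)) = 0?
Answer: 6696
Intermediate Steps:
Function('Q')(L) = 0 (Function('Q')(L) = Mul(6, 0) = 0)
Function('j')(A) = Add(-10, Pow(A, 2), Mul(-6, A)) (Function('j')(A) = Add(-8, Add(Add(Pow(A, 2), Mul(-6, A)), -2)) = Add(-8, Add(-2, Pow(A, 2), Mul(-6, A))) = Add(-10, Pow(A, 2), Mul(-6, A)))
E = -372 (E = Add(0, -372) = -372)
Mul(Function('j')(4), E) = Mul(Add(-10, Pow(4, 2), Mul(-6, 4)), -372) = Mul(Add(-10, 16, -24), -372) = Mul(-18, -372) = 6696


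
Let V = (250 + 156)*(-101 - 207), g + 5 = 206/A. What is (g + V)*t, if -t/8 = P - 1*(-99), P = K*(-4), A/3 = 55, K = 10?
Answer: 9739030408/165 ≈ 5.9024e+7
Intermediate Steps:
A = 165 (A = 3*55 = 165)
P = -40 (P = 10*(-4) = -40)
g = -619/165 (g = -5 + 206/165 = -619/165 ≈ -3.7515)
t = -472 (t = -8*(-40 - 1*(-99)) = -8*(-40 + 99) = -8*59 = -472)
V = -125048 (V = 406*(-308) = -125048)
(g + V)*t = (-619/165 - 125048)*(-472) = -20633539/165*(-472) = 9739030408/165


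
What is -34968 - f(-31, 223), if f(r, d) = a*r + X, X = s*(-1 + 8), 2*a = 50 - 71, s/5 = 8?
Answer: -71147/2 ≈ -35574.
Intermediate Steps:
s = 40 (s = 5*8 = 40)
a = -21/2 (a = (50 - 71)/2 = (½)*(-21) = -21/2 ≈ -10.500)
X = 280 (X = 40*(-1 + 8) = 40*7 = 280)
f(r, d) = 280 - 21*r/2 (f(r, d) = -21*r/2 + 280 = 280 - 21*r/2)
-34968 - f(-31, 223) = -34968 - (280 - 21/2*(-31)) = -34968 - (280 + 651/2) = -34968 - 1*1211/2 = -34968 - 1211/2 = -71147/2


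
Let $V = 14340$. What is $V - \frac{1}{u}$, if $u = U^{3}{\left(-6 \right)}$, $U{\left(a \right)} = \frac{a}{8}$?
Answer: $\frac{387244}{27} \approx 14342.0$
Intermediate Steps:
$U{\left(a \right)} = \frac{a}{8}$ ($U{\left(a \right)} = a \frac{1}{8} = \frac{a}{8}$)
$u = - \frac{27}{64}$ ($u = \left(\frac{1}{8} \left(-6\right)\right)^{3} = \left(- \frac{3}{4}\right)^{3} = - \frac{27}{64} \approx -0.42188$)
$V - \frac{1}{u} = 14340 - \frac{1}{- \frac{27}{64}} = 14340 - - \frac{64}{27} = 14340 + \frac{64}{27} = \frac{387244}{27}$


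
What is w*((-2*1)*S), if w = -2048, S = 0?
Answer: 0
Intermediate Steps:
w*((-2*1)*S) = -2048*(-2*1)*0 = -(-4096)*0 = -2048*0 = 0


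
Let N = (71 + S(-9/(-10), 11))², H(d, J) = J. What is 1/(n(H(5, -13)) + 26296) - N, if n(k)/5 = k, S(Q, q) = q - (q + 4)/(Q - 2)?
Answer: -29029952503/3173951 ≈ -9146.3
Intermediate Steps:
S(Q, q) = q - (4 + q)/(-2 + Q)
N = 1106704/121 (N = (71 + (-4 - 3*11 - 9/(-10)*11)/(-2 - 9/(-10)))² = (71 + (-4 - 33 - 9*(-⅒)*11)/(-2 - 9*(-⅒)))² = (71 + (-4 - 33 + (9/10)*11)/(-2 + 9/10))² = (71 + (-4 - 33 + 99/10)/(-11/10))² = (71 - 10/11*(-271/10))² = (71 + 271/11)² = (1052/11)² = 1106704/121 ≈ 9146.3)
n(k) = 5*k
1/(n(H(5, -13)) + 26296) - N = 1/(5*(-13) + 26296) - 1*1106704/121 = 1/(-65 + 26296) - 1106704/121 = 1/26231 - 1106704/121 = -29029952503/3173951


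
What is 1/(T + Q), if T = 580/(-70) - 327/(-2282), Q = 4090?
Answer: 2282/9314799 ≈ 0.00024499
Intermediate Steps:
T = -18581/2282 (T = 580*(-1/70) - 327*(-1/2282) = -58/7 + 327/2282 = -18581/2282 ≈ -8.1424)
1/(T + Q) = 1/(-18581/2282 + 4090) = 1/(9314799/2282) = 2282/9314799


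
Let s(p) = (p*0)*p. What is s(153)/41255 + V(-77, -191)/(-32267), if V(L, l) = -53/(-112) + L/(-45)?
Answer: -11009/162625680 ≈ -6.7695e-5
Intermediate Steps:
s(p) = 0 (s(p) = 0*p = 0)
V(L, l) = 53/112 - L/45 (V(L, l) = -53*(-1/112) + L*(-1/45) = 53/112 - L/45)
s(153)/41255 + V(-77, -191)/(-32267) = 0/41255 + (53/112 - 1/45*(-77))/(-32267) = 0*(1/41255) + (53/112 + 77/45)*(-1/32267) = 0 + (11009/5040)*(-1/32267) = 0 - 11009/162625680 = -11009/162625680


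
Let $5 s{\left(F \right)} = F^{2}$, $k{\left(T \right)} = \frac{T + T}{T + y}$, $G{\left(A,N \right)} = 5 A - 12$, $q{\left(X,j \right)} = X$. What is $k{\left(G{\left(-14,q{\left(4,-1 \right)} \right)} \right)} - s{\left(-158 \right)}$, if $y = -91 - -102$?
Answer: $- \frac{1771624}{355} \approx -4990.5$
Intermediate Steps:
$G{\left(A,N \right)} = -12 + 5 A$
$y = 11$ ($y = -91 + 102 = 11$)
$k{\left(T \right)} = \frac{2 T}{11 + T}$ ($k{\left(T \right)} = \frac{T + T}{T + 11} = \frac{2 T}{11 + T}$)
$s{\left(F \right)} = \frac{F^{2}}{5}$
$k{\left(G{\left(-14,q{\left(4,-1 \right)} \right)} \right)} - s{\left(-158 \right)} = \frac{2 \left(-12 + 5 \left(-14\right)\right)}{11 + \left(-12 + 5 \left(-14\right)\right)} - \frac{\left(-158\right)^{2}}{5} = \frac{2 \left(-12 - 70\right)}{11 - 82} - \frac{1}{5} \cdot 24964 = 2 \left(-82\right) \frac{1}{11 - 82} - \frac{24964}{5} = 2 \left(-82\right) \frac{1}{-71} - \frac{24964}{5} = 2 \left(-82\right) \left(- \frac{1}{71}\right) - \frac{24964}{5} = \frac{164}{71} - \frac{24964}{5} = - \frac{1771624}{355}$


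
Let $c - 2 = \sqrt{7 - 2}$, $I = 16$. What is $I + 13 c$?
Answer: $42 + 13 \sqrt{5} \approx 71.069$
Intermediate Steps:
$c = 2 + \sqrt{5}$ ($c = 2 + \sqrt{7 - 2} = 2 + \sqrt{5} \approx 4.2361$)
$I + 13 c = 16 + 13 \left(2 + \sqrt{5}\right) = 16 + \left(26 + 13 \sqrt{5}\right) = 42 + 13 \sqrt{5}$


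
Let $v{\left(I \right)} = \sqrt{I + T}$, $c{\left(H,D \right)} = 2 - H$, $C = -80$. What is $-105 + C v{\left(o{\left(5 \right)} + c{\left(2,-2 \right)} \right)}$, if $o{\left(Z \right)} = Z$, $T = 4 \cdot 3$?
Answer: $-105 - 80 \sqrt{17} \approx -434.85$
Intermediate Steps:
$T = 12$
$v{\left(I \right)} = \sqrt{12 + I}$ ($v{\left(I \right)} = \sqrt{I + 12} = \sqrt{12 + I}$)
$-105 + C v{\left(o{\left(5 \right)} + c{\left(2,-2 \right)} \right)} = -105 - 80 \sqrt{12 + \left(5 + \left(2 - 2\right)\right)} = -105 - 80 \sqrt{12 + \left(5 + 0\right)} = -105 - 80 \sqrt{12 + 5} = -105 - 80 \sqrt{17}$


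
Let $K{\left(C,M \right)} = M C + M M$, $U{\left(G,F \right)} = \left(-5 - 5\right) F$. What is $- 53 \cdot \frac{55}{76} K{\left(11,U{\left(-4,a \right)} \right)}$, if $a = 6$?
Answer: $- \frac{2142525}{19} \approx -1.1276 \cdot 10^{5}$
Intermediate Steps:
$U{\left(G,F \right)} = - 10 F$
$K{\left(C,M \right)} = M^{2} + C M$ ($K{\left(C,M \right)} = C M + M^{2} = M^{2} + C M$)
$- 53 \cdot \frac{55}{76} K{\left(11,U{\left(-4,a \right)} \right)} = - 53 \cdot \frac{55}{76} \left(-10\right) 6 \left(11 - 60\right) = - 53 \cdot 55 \cdot \frac{1}{76} \left(- 60 \left(11 - 60\right)\right) = \left(-53\right) \frac{55}{76} \left(\left(-60\right) \left(-49\right)\right) = \left(- \frac{2915}{76}\right) 2940 = - \frac{2142525}{19}$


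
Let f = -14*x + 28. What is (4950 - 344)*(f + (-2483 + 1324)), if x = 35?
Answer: -7466326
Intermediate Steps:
f = -462 (f = -14*35 + 28 = -490 + 28 = -462)
(4950 - 344)*(f + (-2483 + 1324)) = (4950 - 344)*(-462 + (-2483 + 1324)) = 4606*(-462 - 1159) = 4606*(-1621) = -7466326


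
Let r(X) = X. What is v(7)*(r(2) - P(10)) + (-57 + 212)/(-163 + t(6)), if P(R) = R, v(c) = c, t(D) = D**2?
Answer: -7267/127 ≈ -57.220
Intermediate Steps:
v(7)*(r(2) - P(10)) + (-57 + 212)/(-163 + t(6)) = 7*(2 - 1*10) + (-57 + 212)/(-163 + 6**2) = 7*(2 - 10) + 155/(-163 + 36) = 7*(-8) + 155/(-127) = -56 + 155*(-1/127) = -56 - 155/127 = -7267/127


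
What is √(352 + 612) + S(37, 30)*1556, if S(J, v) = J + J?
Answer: 115144 + 2*√241 ≈ 1.1518e+5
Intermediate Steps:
S(J, v) = 2*J
√(352 + 612) + S(37, 30)*1556 = √(352 + 612) + (2*37)*1556 = √964 + 74*1556 = 2*√241 + 115144 = 115144 + 2*√241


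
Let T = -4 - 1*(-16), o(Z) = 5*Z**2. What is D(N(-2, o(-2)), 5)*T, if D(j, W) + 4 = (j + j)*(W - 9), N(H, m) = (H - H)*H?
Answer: -48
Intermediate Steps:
N(H, m) = 0 (N(H, m) = 0*H = 0)
D(j, W) = -4 + 2*j*(-9 + W) (D(j, W) = -4 + (j + j)*(W - 9) = -4 + (2*j)*(-9 + W) = -4 + 2*j*(-9 + W))
T = 12 (T = -4 + 16 = 12)
D(N(-2, o(-2)), 5)*T = (-4 - 18*0 + 2*5*0)*12 = (-4 + 0 + 0)*12 = -4*12 = -48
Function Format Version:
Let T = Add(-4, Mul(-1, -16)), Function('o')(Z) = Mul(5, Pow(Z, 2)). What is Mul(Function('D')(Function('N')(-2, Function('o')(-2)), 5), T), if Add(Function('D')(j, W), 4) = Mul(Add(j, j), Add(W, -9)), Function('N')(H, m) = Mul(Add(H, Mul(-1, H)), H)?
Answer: -48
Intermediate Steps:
Function('N')(H, m) = 0 (Function('N')(H, m) = Mul(0, H) = 0)
Function('D')(j, W) = Add(-4, Mul(2, j, Add(-9, W))) (Function('D')(j, W) = Add(-4, Mul(Add(j, j), Add(W, -9))) = Add(-4, Mul(Mul(2, j), Add(-9, W))) = Add(-4, Mul(2, j, Add(-9, W))))
T = 12 (T = Add(-4, 16) = 12)
Mul(Function('D')(Function('N')(-2, Function('o')(-2)), 5), T) = Mul(Add(-4, Mul(-18, 0), Mul(2, 5, 0)), 12) = Mul(Add(-4, 0, 0), 12) = Mul(-4, 12) = -48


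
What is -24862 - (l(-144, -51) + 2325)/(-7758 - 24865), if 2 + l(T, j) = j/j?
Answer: -811070702/32623 ≈ -24862.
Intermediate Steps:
l(T, j) = -1 (l(T, j) = -2 + j/j = -2 + 1 = -1)
-24862 - (l(-144, -51) + 2325)/(-7758 - 24865) = -24862 - (-1 + 2325)/(-7758 - 24865) = -24862 - 2324/(-32623) = -24862 - 2324*(-1)/32623 = -24862 - 1*(-2324/32623) = -24862 + 2324/32623 = -811070702/32623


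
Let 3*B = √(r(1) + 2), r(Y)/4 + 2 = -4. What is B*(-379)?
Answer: -379*I*√22/3 ≈ -592.56*I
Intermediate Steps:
r(Y) = -24 (r(Y) = -8 + 4*(-4) = -8 - 16 = -24)
B = I*√22/3 (B = √(-24 + 2)/3 = √(-22)/3 = (I*√22)/3 = I*√22/3 ≈ 1.5635*I)
B*(-379) = (I*√22/3)*(-379) = -379*I*√22/3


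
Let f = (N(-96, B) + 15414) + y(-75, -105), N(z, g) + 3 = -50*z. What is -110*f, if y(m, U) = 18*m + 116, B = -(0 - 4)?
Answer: -2087470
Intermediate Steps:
B = 4 (B = -1*(-4) = 4)
N(z, g) = -3 - 50*z
y(m, U) = 116 + 18*m
f = 18977 (f = ((-3 - 50*(-96)) + 15414) + (116 + 18*(-75)) = ((-3 + 4800) + 15414) + (116 - 1350) = (4797 + 15414) - 1234 = 20211 - 1234 = 18977)
-110*f = -110*18977 = -2087470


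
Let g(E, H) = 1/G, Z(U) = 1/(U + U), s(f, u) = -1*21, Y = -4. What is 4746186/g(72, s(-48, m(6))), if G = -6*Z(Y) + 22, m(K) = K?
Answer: 215951463/2 ≈ 1.0798e+8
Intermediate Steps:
s(f, u) = -21
Z(U) = 1/(2*U)
G = 91/4 (G = -3/(-4) + 22 = -3*(-1)/4 + 22 = -6*(-⅛) + 22 = ¾ + 22 = 91/4 ≈ 22.750)
g(E, H) = 4/91 (g(E, H) = 1/(91/4) = 4/91)
4746186/g(72, s(-48, m(6))) = 4746186/(4/91) = 4746186*(91/4) = 215951463/2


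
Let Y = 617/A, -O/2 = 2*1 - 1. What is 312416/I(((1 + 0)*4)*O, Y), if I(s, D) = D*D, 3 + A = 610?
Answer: 115109362784/380689 ≈ 3.0237e+5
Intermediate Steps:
A = 607 (A = -3 + 610 = 607)
O = -2 (O = -2*(2*1 - 1) = -2*(2 - 1) = -2*1 = -2)
Y = 617/607 ≈ 1.0165
I(s, D) = D**2
312416/I(((1 + 0)*4)*O, Y) = 312416/((617/607)**2) = 312416/(380689/368449) = 312416*(368449/380689) = 115109362784/380689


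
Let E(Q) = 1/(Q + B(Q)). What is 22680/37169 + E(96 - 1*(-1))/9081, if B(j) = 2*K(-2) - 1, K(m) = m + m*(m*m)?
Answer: 15652775249/25652408364 ≈ 0.61019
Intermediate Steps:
K(m) = m + m³ (K(m) = m + m*m² = m + m³)
B(j) = -21 (B(j) = 2*(-2 + (-2)³) - 1 = 2*(-2 - 8) - 1 = 2*(-10) - 1 = -20 - 1 = -21)
E(Q) = 1/(-21 + Q) (E(Q) = 1/(Q - 21) = 1/(-21 + Q))
22680/37169 + E(96 - 1*(-1))/9081 = 22680/37169 + 1/((-21 + (96 - 1*(-1)))*9081) = 22680*(1/37169) + (1/9081)/(-21 + (96 + 1)) = 22680/37169 + (1/9081)/(-21 + 97) = 22680/37169 + (1/9081)/76 = 22680/37169 + (1/76)*(1/9081) = 22680/37169 + 1/690156 = 15652775249/25652408364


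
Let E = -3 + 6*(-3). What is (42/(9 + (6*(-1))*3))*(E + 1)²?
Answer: -5600/3 ≈ -1866.7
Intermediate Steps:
E = -21 (E = -3 - 18 = -21)
(42/(9 + (6*(-1))*3))*(E + 1)² = (42/(9 + (6*(-1))*3))*(-21 + 1)² = (42/(9 - 6*3))*(-20)² = (42/(9 - 18))*400 = (42/(-9))*400 = (42*(-⅑))*400 = -14/3*400 = -5600/3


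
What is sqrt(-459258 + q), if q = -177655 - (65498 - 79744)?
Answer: I*sqrt(622667) ≈ 789.09*I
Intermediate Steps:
q = -163409 (q = -177655 - 1*(-14246) = -177655 + 14246 = -163409)
sqrt(-459258 + q) = sqrt(-459258 - 163409) = sqrt(-622667) = I*sqrt(622667)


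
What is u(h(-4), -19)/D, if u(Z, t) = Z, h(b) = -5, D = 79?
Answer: -5/79 ≈ -0.063291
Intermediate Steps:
u(h(-4), -19)/D = -5/79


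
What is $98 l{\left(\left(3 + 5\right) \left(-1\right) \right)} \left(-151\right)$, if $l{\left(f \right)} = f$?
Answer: $118384$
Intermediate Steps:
$98 l{\left(\left(3 + 5\right) \left(-1\right) \right)} \left(-151\right) = 98 \left(3 + 5\right) \left(-1\right) \left(-151\right) = 98 \cdot 8 \left(-1\right) \left(-151\right) = 98 \left(-8\right) \left(-151\right) = \left(-784\right) \left(-151\right) = 118384$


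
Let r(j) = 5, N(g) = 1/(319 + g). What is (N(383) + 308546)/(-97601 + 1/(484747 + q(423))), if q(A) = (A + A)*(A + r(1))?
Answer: -183423862287655/58021663869468 ≈ -3.1613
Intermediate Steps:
q(A) = 2*A*(5 + A) (q(A) = (A + A)*(A + 5) = (2*A)*(5 + A) = 2*A*(5 + A))
(N(383) + 308546)/(-97601 + 1/(484747 + q(423))) = (1/(319 + 383) + 308546)/(-97601 + 1/(484747 + 2*423*(5 + 423))) = (1/702 + 308546)/(-97601 + 1/(484747 + 2*423*428)) = (1/702 + 308546)/(-97601 + 1/(484747 + 362088)) = 216599293/(702*(-97601 + 1/846835)) = 216599293/(702*(-82651942834/846835)) = (216599293/702)*(-846835/82651942834) = -183423862287655/58021663869468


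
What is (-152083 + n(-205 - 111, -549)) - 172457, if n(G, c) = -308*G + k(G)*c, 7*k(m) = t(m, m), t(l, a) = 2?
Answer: -1591582/7 ≈ -2.2737e+5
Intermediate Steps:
k(m) = 2/7 (k(m) = (⅐)*2 = 2/7)
n(G, c) = -308*G + 2*c/7
(-152083 + n(-205 - 111, -549)) - 172457 = (-152083 + (-308*(-205 - 111) + (2/7)*(-549))) - 172457 = (-152083 + (-308*(-316) - 1098/7)) - 172457 = (-152083 + (97328 - 1098/7)) - 172457 = (-152083 + 680198/7) - 172457 = -384383/7 - 172457 = -1591582/7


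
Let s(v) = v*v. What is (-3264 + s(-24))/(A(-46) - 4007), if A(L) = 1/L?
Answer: 41216/61441 ≈ 0.67082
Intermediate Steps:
s(v) = v**2
(-3264 + s(-24))/(A(-46) - 4007) = (-3264 + (-24)**2)/(1/(-46) - 4007) = (-3264 + 576)/(-1/46 - 4007) = -2688/(-184323/46) = -2688*(-46/184323) = 41216/61441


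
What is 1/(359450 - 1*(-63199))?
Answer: 1/422649 ≈ 2.3660e-6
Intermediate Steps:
1/(359450 - 1*(-63199)) = 1/(359450 + 63199) = 1/422649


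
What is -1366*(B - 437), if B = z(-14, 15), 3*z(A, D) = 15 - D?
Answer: 596942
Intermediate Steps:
z(A, D) = 5 - D/3 (z(A, D) = (15 - D)/3 = 5 - D/3)
B = 0 (B = 5 - ⅓*15 = 5 - 5 = 0)
-1366*(B - 437) = -1366*(0 - 437) = -1366*(-437) = 596942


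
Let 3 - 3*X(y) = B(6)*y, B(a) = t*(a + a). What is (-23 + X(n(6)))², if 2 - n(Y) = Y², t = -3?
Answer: 184900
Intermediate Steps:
n(Y) = 2 - Y²
B(a) = -6*a (B(a) = -3*(a + a) = -6*a)
X(y) = 1 + 12*y (X(y) = 1 - (-6*6)*y/3 = 1 - (-12)*y = 1 + 12*y)
(-23 + X(n(6)))² = (-23 + (1 + 12*(2 - 1*6²)))² = (-23 + (1 + 12*(2 - 1*36)))² = (-23 + (1 + 12*(2 - 36)))² = (-23 + (1 + 12*(-34)))² = (-23 + (1 - 408))² = (-23 - 407)² = (-430)² = 184900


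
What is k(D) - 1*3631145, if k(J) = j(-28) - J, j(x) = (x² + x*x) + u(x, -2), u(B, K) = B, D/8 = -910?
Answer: -3622325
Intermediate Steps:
D = -7280 (D = 8*(-910) = -7280)
j(x) = x + 2*x² (j(x) = (x² + x*x) + x = (x² + x²) + x = 2*x² + x = x + 2*x²)
k(J) = 1540 - J (k(J) = -28*(1 + 2*(-28)) - J = -28*(1 - 56) - J = -28*(-55) - J = 1540 - J)
k(D) - 1*3631145 = (1540 - 1*(-7280)) - 1*3631145 = (1540 + 7280) - 3631145 = 8820 - 3631145 = -3622325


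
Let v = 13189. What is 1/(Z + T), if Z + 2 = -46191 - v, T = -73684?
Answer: -1/133066 ≈ -7.5151e-6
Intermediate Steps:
Z = -59382 (Z = -2 + (-46191 - 1*13189) = -2 + (-46191 - 13189) = -2 - 59380 = -59382)
1/(Z + T) = 1/(-59382 - 73684) = 1/(-133066) = -1/133066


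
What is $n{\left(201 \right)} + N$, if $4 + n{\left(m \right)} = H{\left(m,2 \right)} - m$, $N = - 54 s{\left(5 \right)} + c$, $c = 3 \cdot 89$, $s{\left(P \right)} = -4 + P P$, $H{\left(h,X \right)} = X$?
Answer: $-1070$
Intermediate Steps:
$s{\left(P \right)} = -4 + P^{2}$
$c = 267$
$N = -867$ ($N = - 54 \left(-4 + 5^{2}\right) + 267 = - 54 \left(-4 + 25\right) + 267 = \left(-54\right) 21 + 267 = -1134 + 267 = -867$)
$n{\left(m \right)} = -2 - m$ ($n{\left(m \right)} = -4 - \left(-2 + m\right) = -2 - m$)
$n{\left(201 \right)} + N = \left(-2 - 201\right) - 867 = -203 - 867 = -1070$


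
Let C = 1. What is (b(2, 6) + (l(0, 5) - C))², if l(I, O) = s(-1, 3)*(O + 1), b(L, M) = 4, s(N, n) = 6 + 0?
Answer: 1521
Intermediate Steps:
s(N, n) = 6
l(I, O) = 6 + 6*O (l(I, O) = 6*(O + 1) = 6*(1 + O) = 6 + 6*O)
(b(2, 6) + (l(0, 5) - C))² = (4 + ((6 + 6*5) - 1*1))² = (4 + ((6 + 30) - 1))² = (4 + (36 - 1))² = (4 + 35)² = 39² = 1521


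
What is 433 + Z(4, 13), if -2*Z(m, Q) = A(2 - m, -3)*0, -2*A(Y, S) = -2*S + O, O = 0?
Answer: 433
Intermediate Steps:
A(Y, S) = S (A(Y, S) = -(-2*S + 0)/2 = -(-1)*S = S)
Z(m, Q) = 0 (Z(m, Q) = -(-3)*0/2 = -½*0 = 0)
433 + Z(4, 13) = 433 + 0 = 433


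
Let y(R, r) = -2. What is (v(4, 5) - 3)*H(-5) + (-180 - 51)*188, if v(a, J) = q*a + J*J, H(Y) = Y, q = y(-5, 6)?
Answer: -43498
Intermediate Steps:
q = -2
v(a, J) = J² - 2*a (v(a, J) = -2*a + J*J = -2*a + J² = J² - 2*a)
(v(4, 5) - 3)*H(-5) + (-180 - 51)*188 = ((5² - 2*4) - 3)*(-5) + (-180 - 51)*188 = ((25 - 8) - 3)*(-5) - 231*188 = (17 - 3)*(-5) - 43428 = 14*(-5) - 43428 = -70 - 43428 = -43498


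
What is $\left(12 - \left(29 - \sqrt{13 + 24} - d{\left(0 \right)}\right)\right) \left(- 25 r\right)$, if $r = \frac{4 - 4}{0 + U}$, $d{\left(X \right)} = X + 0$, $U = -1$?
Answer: $0$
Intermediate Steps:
$d{\left(X \right)} = X$
$r = 0$ ($r = \frac{4 - 4}{0 - 1} = \frac{0}{-1} = 0 \left(-1\right) = 0$)
$\left(12 - \left(29 - \sqrt{13 + 24} - d{\left(0 \right)}\right)\right) \left(- 25 r\right) = \left(12 - \left(29 - \sqrt{13 + 24}\right)\right) \left(\left(-25\right) 0\right) = \left(12 - \left(29 - \sqrt{37}\right)\right) 0 = \left(-17 + \sqrt{37}\right) 0 = 0$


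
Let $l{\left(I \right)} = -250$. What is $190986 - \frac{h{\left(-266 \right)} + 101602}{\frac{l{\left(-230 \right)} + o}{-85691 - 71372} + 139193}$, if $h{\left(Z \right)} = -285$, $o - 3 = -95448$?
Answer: $\frac{4175351694640073}{21862165854} \approx 1.9099 \cdot 10^{5}$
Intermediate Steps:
$o = -95445$ ($o = 3 - 95448 = -95445$)
$190986 - \frac{h{\left(-266 \right)} + 101602}{\frac{l{\left(-230 \right)} + o}{-85691 - 71372} + 139193} = 190986 - \frac{-285 + 101602}{\frac{-250 - 95445}{-85691 - 71372} + 139193} = 190986 - \frac{101317}{- \frac{95695}{-157063} + 139193} = 190986 - \frac{101317}{\left(-95695\right) \left(- \frac{1}{157063}\right) + 139193} = 190986 - \frac{101317}{\frac{95695}{157063} + 139193} = 190986 - \frac{101317}{\frac{21862165854}{157063}} = 190986 - 101317 \cdot \frac{157063}{21862165854} = 190986 - \frac{15913151971}{21862165854} = \frac{4175351694640073}{21862165854}$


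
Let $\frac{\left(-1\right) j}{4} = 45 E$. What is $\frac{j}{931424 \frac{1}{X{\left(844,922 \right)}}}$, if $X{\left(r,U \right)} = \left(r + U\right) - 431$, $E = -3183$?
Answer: $\frac{191218725}{232856} \approx 821.19$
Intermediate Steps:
$X{\left(r,U \right)} = -431 + U + r$ ($X{\left(r,U \right)} = \left(U + r\right) - 431 = -431 + U + r$)
$j = 572940$ ($j = - 4 \cdot 45 \left(-3183\right) = \left(-4\right) \left(-143235\right) = 572940$)
$\frac{j}{931424 \frac{1}{X{\left(844,922 \right)}}} = \frac{572940}{931424 \frac{1}{-431 + 922 + 844}} = \frac{572940}{931424 \cdot \frac{1}{1335}} = \frac{572940}{\frac{931424}{1335}} = 572940 \cdot \frac{1335}{931424} = \frac{191218725}{232856}$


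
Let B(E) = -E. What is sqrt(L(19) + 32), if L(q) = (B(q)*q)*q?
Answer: I*sqrt(6827) ≈ 82.626*I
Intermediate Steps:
L(q) = -q**3 (L(q) = ((-q)*q)*q = (-q**2)*q = -q**3)
sqrt(L(19) + 32) = sqrt(-1*19**3 + 32) = sqrt(-1*6859 + 32) = sqrt(-6859 + 32) = sqrt(-6827) = I*sqrt(6827)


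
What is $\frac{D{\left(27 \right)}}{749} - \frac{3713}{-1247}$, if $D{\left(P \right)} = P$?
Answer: $\frac{2814706}{934003} \approx 3.0136$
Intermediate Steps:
$\frac{D{\left(27 \right)}}{749} - \frac{3713}{-1247} = \frac{27}{749} - \frac{3713}{-1247} = 27 \cdot \frac{1}{749} - - \frac{3713}{1247} = \frac{27}{749} + \frac{3713}{1247} = \frac{2814706}{934003}$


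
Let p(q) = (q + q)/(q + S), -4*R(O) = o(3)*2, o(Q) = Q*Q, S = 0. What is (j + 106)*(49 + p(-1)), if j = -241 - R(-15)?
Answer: -13311/2 ≈ -6655.5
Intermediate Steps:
o(Q) = Q**2
R(O) = -9/2 (R(O) = -3**2*2/4 = -9*2/4 = -1/4*18 = -9/2)
j = -473/2 (j = -241 - 1*(-9/2) = -241 + 9/2 = -473/2 ≈ -236.50)
p(q) = 2 (p(q) = (q + q)/(q + 0) = (2*q)/q = 2)
(j + 106)*(49 + p(-1)) = (-473/2 + 106)*(49 + 2) = -261/2*51 = -13311/2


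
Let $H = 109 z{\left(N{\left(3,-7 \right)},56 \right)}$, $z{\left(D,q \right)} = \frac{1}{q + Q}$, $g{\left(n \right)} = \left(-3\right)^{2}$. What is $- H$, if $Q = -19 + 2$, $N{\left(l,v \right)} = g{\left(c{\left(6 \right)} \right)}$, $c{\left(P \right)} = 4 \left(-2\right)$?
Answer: $- \frac{109}{39} \approx -2.7949$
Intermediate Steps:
$c{\left(P \right)} = -8$
$g{\left(n \right)} = 9$
$N{\left(l,v \right)} = 9$
$Q = -17$
$z{\left(D,q \right)} = \frac{1}{-17 + q}$ ($z{\left(D,q \right)} = \frac{1}{q - 17} = \frac{1}{-17 + q}$)
$H = \frac{109}{39}$ ($H = \frac{109}{-17 + 56} = \frac{109}{39} \approx 2.7949$)
$- H = \left(-1\right) \frac{109}{39} = - \frac{109}{39}$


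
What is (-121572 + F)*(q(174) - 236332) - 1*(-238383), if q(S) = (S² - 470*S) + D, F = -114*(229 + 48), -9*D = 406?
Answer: 132267691649/3 ≈ 4.4089e+10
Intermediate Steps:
D = -406/9 (D = -⅑*406 = -406/9 ≈ -45.111)
F = -31578 (F = -114*277 = -31578)
q(S) = -406/9 + S² - 470*S (q(S) = (S² - 470*S) - 406/9 = -406/9 + S² - 470*S)
(-121572 + F)*(q(174) - 236332) - 1*(-238383) = (-121572 - 31578)*((-406/9 + 174² - 470*174) - 236332) - 1*(-238383) = -153150*((-406/9 + 30276 - 81780) - 236332) + 238383 = -153150*(-463942/9 - 236332) + 238383 = -153150*(-2590930/9) + 238383 = 132266976500/3 + 238383 = 132267691649/3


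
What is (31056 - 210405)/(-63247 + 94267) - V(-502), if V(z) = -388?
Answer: 3952137/10340 ≈ 382.22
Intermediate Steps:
(31056 - 210405)/(-63247 + 94267) - V(-502) = (31056 - 210405)/(-63247 + 94267) - 1*(-388) = -179349/31020 + 388 = -179349*1/31020 + 388 = -59783/10340 + 388 = 3952137/10340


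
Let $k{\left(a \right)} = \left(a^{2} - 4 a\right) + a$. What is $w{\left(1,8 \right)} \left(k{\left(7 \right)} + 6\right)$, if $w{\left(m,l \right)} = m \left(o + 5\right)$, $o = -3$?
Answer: $68$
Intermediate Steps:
$k{\left(a \right)} = a^{2} - 3 a$
$w{\left(m,l \right)} = 2 m$ ($w{\left(m,l \right)} = m \left(-3 + 5\right) = m 2 = 2 m$)
$w{\left(1,8 \right)} \left(k{\left(7 \right)} + 6\right) = 2 \cdot 1 \left(7 \left(-3 + 7\right) + 6\right) = 2 \left(7 \cdot 4 + 6\right) = 2 \left(28 + 6\right) = 2 \cdot 34 = 68$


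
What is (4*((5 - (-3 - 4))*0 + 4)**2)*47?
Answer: 3008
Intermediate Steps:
(4*((5 - (-3 - 4))*0 + 4)**2)*47 = (4*((5 - 1*(-7))*0 + 4)**2)*47 = (4*((5 + 7)*0 + 4)**2)*47 = (4*(12*0 + 4)**2)*47 = (4*(0 + 4)**2)*47 = (4*4**2)*47 = (4*16)*47 = 64*47 = 3008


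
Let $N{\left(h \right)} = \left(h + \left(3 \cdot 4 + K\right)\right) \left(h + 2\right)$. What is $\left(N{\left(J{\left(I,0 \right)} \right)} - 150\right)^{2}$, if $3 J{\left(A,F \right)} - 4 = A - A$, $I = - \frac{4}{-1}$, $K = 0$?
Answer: $\frac{902500}{81} \approx 11142.0$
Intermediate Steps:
$I = 4$ ($I = \left(-4\right) \left(-1\right) = 4$)
$J{\left(A,F \right)} = \frac{4}{3}$ ($J{\left(A,F \right)} = \frac{4}{3} + \frac{A - A}{3} = \frac{4}{3} + \frac{1}{3} \cdot 0 = \frac{4}{3} + 0 = \frac{4}{3}$)
$N{\left(h \right)} = \left(2 + h\right) \left(12 + h\right)$ ($N{\left(h \right)} = \left(h + \left(3 \cdot 4 + 0\right)\right) \left(h + 2\right) = \left(h + \left(12 + 0\right)\right) \left(2 + h\right) = \left(h + 12\right) \left(2 + h\right) = \left(12 + h\right) \left(2 + h\right) = \left(2 + h\right) \left(12 + h\right)$)
$\left(N{\left(J{\left(I,0 \right)} \right)} - 150\right)^{2} = \left(\left(24 + \left(\frac{4}{3}\right)^{2} + 14 \cdot \frac{4}{3}\right) - 150\right)^{2} = \left(\left(24 + \frac{16}{9} + \frac{56}{3}\right) - 150\right)^{2} = \left(\frac{400}{9} - 150\right)^{2} = \left(- \frac{950}{9}\right)^{2} = \frac{902500}{81}$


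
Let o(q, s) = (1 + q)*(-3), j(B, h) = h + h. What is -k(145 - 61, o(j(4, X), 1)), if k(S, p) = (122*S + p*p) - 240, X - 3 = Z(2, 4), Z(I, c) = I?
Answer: -11097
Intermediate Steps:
X = 5 (X = 3 + 2 = 5)
j(B, h) = 2*h
o(q, s) = -3 - 3*q
k(S, p) = -240 + p² + 122*S (k(S, p) = (122*S + p²) - 240 = (p² + 122*S) - 240 = -240 + p² + 122*S)
-k(145 - 61, o(j(4, X), 1)) = -(-240 + (-3 - 6*5)² + 122*(145 - 61)) = -(-240 + (-3 - 3*10)² + 122*84) = -(-240 + (-3 - 30)² + 10248) = -(-240 + (-33)² + 10248) = -(-240 + 1089 + 10248) = -1*11097 = -11097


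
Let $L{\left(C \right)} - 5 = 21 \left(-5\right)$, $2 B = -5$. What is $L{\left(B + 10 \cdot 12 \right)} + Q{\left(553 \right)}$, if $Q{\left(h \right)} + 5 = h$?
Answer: $448$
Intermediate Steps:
$B = - \frac{5}{2}$ ($B = \frac{1}{2} \left(-5\right) = - \frac{5}{2} \approx -2.5$)
$L{\left(C \right)} = -100$ ($L{\left(C \right)} = 5 + 21 \left(-5\right) = 5 - 105 = -100$)
$Q{\left(h \right)} = -5 + h$
$L{\left(B + 10 \cdot 12 \right)} + Q{\left(553 \right)} = -100 + \left(-5 + 553\right) = -100 + 548 = 448$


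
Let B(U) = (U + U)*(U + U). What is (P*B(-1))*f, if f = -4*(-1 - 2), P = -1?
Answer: -48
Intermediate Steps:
B(U) = 4*U² (B(U) = (2*U)*(2*U) = 4*U²)
f = 12 (f = -4*(-3) = 12)
(P*B(-1))*f = -4*(-1)²*12 = -4*12 = -48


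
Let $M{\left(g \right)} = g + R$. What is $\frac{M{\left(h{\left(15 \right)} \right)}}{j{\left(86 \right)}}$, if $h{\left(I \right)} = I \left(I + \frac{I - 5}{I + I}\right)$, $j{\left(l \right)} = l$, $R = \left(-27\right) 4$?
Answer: $\frac{61}{43} \approx 1.4186$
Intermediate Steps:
$R = -108$
$h{\left(I \right)} = I \left(I + \frac{-5 + I}{2 I}\right)$
$M{\left(g \right)} = -108 + g$ ($M{\left(g \right)} = g - 108 = -108 + g$)
$\frac{M{\left(h{\left(15 \right)} \right)}}{j{\left(86 \right)}} = \frac{-108 + \left(- \frac{5}{2} + 15^{2} + \frac{1}{2} \cdot 15\right)}{86} = \left(-108 + \left(- \frac{5}{2} + 225 + \frac{15}{2}\right)\right) \frac{1}{86} = \left(-108 + 230\right) \frac{1}{86} = 122 \cdot \frac{1}{86} = \frac{61}{43}$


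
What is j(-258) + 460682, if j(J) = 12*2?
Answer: 460706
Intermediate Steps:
j(J) = 24
j(-258) + 460682 = 24 + 460682 = 460706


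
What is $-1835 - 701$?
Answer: $-2536$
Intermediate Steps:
$-1835 - 701 = -2536$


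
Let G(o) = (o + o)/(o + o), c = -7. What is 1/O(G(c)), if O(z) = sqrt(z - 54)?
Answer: -I*sqrt(53)/53 ≈ -0.13736*I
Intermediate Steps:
G(o) = 1 (G(o) = (2*o)/((2*o)) = (2*o)*(1/(2*o)) = 1)
O(z) = sqrt(-54 + z)
1/O(G(c)) = 1/(sqrt(-54 + 1)) = 1/(sqrt(-53)) = 1/(I*sqrt(53)) = -I*sqrt(53)/53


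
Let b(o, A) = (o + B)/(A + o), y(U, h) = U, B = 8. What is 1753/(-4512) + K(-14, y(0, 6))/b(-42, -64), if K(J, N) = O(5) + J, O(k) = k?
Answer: -2182025/76704 ≈ -28.447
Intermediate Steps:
b(o, A) = (8 + o)/(A + o) (b(o, A) = (o + 8)/(A + o) = (8 + o)/(A + o))
K(J, N) = 5 + J
1753/(-4512) + K(-14, y(0, 6))/b(-42, -64) = 1753/(-4512) + (5 - 14)/(((8 - 42)/(-64 - 42))) = 1753*(-1/4512) - 9/(-34/(-106)) = -1753/4512 - 9/((-1/106*(-34))) = -1753/4512 - 9/17/53 = -1753/4512 - 9*53/17 = -1753/4512 - 477/17 = -2182025/76704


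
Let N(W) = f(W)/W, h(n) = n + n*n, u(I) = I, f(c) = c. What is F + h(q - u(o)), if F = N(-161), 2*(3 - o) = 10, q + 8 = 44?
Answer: 1483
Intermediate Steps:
q = 36 (q = -8 + 44 = 36)
o = -2 (o = 3 - ½*10 = 3 - 5 = -2)
h(n) = n + n²
N(W) = 1 (N(W) = W/W = 1)
F = 1
F + h(q - u(o)) = 1 + (36 - 1*(-2))*(1 + (36 - 1*(-2))) = 1 + (36 + 2)*(1 + (36 + 2)) = 1 + 38*(1 + 38) = 1 + 38*39 = 1 + 1482 = 1483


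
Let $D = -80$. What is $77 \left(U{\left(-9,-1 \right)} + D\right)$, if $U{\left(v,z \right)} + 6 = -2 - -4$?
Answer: $-6468$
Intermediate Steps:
$U{\left(v,z \right)} = -4$ ($U{\left(v,z \right)} = -6 - -2 = -6 + \left(-2 + 4\right) = -6 + 2 = -4$)
$77 \left(U{\left(-9,-1 \right)} + D\right) = 77 \left(-4 - 80\right) = 77 \left(-84\right) = -6468$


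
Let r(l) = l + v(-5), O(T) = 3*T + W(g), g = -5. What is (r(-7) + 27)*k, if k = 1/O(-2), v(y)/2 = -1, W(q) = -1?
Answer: -18/7 ≈ -2.5714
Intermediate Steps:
O(T) = -1 + 3*T (O(T) = 3*T - 1 = -1 + 3*T)
v(y) = -2 (v(y) = 2*(-1) = -2)
k = -⅐ (k = 1/(-1 + 3*(-2)) = 1/(-1 - 6) = 1/(-7) = -⅐ ≈ -0.14286)
r(l) = -2 + l (r(l) = l - 2 = -2 + l)
(r(-7) + 27)*k = ((-2 - 7) + 27)*(-⅐) = (-9 + 27)*(-⅐) = 18*(-⅐) = -18/7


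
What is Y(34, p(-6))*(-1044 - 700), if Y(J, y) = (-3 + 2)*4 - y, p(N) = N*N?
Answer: 69760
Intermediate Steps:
p(N) = N²
Y(J, y) = -4 - y (Y(J, y) = -1*4 - y = -4 - y)
Y(34, p(-6))*(-1044 - 700) = (-4 - 1*(-6)²)*(-1044 - 700) = (-4 - 1*36)*(-1744) = (-4 - 36)*(-1744) = -40*(-1744) = 69760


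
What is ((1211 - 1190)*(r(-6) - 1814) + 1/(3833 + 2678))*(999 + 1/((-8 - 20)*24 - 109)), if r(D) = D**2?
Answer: -189677016742306/5085091 ≈ -3.7301e+7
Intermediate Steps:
((1211 - 1190)*(r(-6) - 1814) + 1/(3833 + 2678))*(999 + 1/((-8 - 20)*24 - 109)) = ((1211 - 1190)*((-6)**2 - 1814) + 1/(3833 + 2678))*(999 + 1/((-8 - 20)*24 - 109)) = (21*(36 - 1814) + 1/6511)*(999 + 1/(-28*24 - 109)) = (21*(-1778) + 1/6511)*(999 + 1/(-672 - 109)) = (-37338 + 1/6511)*(999 + 1/(-781)) = -243107717*(999 - 1/781)/6511 = -243107717/6511*780218/781 = -189677016742306/5085091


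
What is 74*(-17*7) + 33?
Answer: -8773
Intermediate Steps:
74*(-17*7) + 33 = 74*(-119) + 33 = -8806 + 33 = -8773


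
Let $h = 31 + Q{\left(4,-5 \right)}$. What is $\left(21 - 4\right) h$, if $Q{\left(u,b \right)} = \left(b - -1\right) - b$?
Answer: $544$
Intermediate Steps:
$Q{\left(u,b \right)} = 1$ ($Q{\left(u,b \right)} = \left(b + 1\right) - b = \left(1 + b\right) - b = 1$)
$h = 32$ ($h = 31 + 1 = 32$)
$\left(21 - 4\right) h = \left(21 - 4\right) 32 = 17 \cdot 32 = 544$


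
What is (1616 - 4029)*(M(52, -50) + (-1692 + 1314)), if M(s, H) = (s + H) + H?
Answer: 1027938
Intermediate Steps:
M(s, H) = s + 2*H (M(s, H) = (H + s) + H = s + 2*H)
(1616 - 4029)*(M(52, -50) + (-1692 + 1314)) = (1616 - 4029)*((52 + 2*(-50)) + (-1692 + 1314)) = -2413*((52 - 100) - 378) = -2413*(-48 - 378) = -2413*(-426) = 1027938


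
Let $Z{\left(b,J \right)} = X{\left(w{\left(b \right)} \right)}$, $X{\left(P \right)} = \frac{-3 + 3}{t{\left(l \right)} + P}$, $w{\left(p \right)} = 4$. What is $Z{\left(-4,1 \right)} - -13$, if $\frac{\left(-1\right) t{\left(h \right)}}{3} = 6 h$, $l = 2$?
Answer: $13$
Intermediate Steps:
$t{\left(h \right)} = - 18 h$ ($t{\left(h \right)} = - 3 \cdot 6 h = - 18 h$)
$X{\left(P \right)} = 0$ ($X{\left(P \right)} = \frac{-3 + 3}{\left(-18\right) 2 + P} = \frac{0}{-36 + P} = 0$)
$Z{\left(b,J \right)} = 0$
$Z{\left(-4,1 \right)} - -13 = 0 - -13 = 0 + 13 = 13$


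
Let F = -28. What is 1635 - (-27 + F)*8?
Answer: 2075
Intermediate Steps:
1635 - (-27 + F)*8 = 1635 - (-27 - 28)*8 = 1635 - (-55)*8 = 1635 - 1*(-440) = 1635 + 440 = 2075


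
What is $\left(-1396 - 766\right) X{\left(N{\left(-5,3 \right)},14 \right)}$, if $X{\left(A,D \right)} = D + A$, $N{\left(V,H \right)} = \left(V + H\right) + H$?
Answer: $-32430$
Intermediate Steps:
$N{\left(V,H \right)} = V + 2 H$ ($N{\left(V,H \right)} = \left(H + V\right) + H = V + 2 H$)
$X{\left(A,D \right)} = A + D$
$\left(-1396 - 766\right) X{\left(N{\left(-5,3 \right)},14 \right)} = \left(-1396 - 766\right) \left(\left(-5 + 2 \cdot 3\right) + 14\right) = - 2162 \left(\left(-5 + 6\right) + 14\right) = - 2162 \left(1 + 14\right) = \left(-2162\right) 15 = -32430$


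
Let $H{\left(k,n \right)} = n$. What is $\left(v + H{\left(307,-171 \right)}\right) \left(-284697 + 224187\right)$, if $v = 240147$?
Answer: $-14520947760$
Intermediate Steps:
$\left(v + H{\left(307,-171 \right)}\right) \left(-284697 + 224187\right) = \left(240147 - 171\right) \left(-284697 + 224187\right) = 239976 \left(-60510\right) = -14520947760$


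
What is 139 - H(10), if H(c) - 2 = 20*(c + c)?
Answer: -263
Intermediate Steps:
H(c) = 2 + 40*c (H(c) = 2 + 20*(c + c) = 2 + 20*(2*c) = 2 + 40*c)
139 - H(10) = 139 - (2 + 40*10) = 139 - (2 + 400) = 139 - 1*402 = 139 - 402 = -263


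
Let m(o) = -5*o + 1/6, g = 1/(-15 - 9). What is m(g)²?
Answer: 9/64 ≈ 0.14063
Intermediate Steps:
g = -1/24 (g = 1/(-24) = -1/24 ≈ -0.041667)
m(o) = ⅙ - 5*o (m(o) = -5*o + ⅙ = ⅙ - 5*o)
m(g)² = (⅙ - 5*(-1/24))² = (⅙ + 5/24)² = (3/8)² = 9/64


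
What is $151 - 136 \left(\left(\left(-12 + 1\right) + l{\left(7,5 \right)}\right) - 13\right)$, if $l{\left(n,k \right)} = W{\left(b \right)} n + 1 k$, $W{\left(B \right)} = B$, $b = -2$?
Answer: $4639$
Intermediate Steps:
$l{\left(n,k \right)} = k - 2 n$ ($l{\left(n,k \right)} = - 2 n + 1 k = - 2 n + k = k - 2 n$)
$151 - 136 \left(\left(\left(-12 + 1\right) + l{\left(7,5 \right)}\right) - 13\right) = 151 - 136 \left(\left(\left(-12 + 1\right) + \left(5 - 14\right)\right) - 13\right) = 151 - 136 \left(\left(-11 + \left(5 - 14\right)\right) - 13\right) = 151 - 136 \left(\left(-11 - 9\right) - 13\right) = 151 - 136 \left(-20 - 13\right) = 151 - -4488 = 151 + 4488 = 4639$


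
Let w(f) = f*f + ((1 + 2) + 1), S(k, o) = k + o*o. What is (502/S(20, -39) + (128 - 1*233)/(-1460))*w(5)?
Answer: 5189405/449972 ≈ 11.533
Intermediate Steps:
S(k, o) = k + o**2
w(f) = 4 + f**2 (w(f) = f**2 + (3 + 1) = f**2 + 4 = 4 + f**2)
(502/S(20, -39) + (128 - 1*233)/(-1460))*w(5) = (502/(20 + (-39)**2) + (128 - 1*233)/(-1460))*(4 + 5**2) = (502/(20 + 1521) + (128 - 233)*(-1/1460))*(4 + 25) = (502/1541 - 105*(-1/1460))*29 = (502*(1/1541) + 21/292)*29 = (502/1541 + 21/292)*29 = (178945/449972)*29 = 5189405/449972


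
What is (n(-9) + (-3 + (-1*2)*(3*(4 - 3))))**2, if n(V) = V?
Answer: 324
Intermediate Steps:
(n(-9) + (-3 + (-1*2)*(3*(4 - 3))))**2 = (-9 + (-3 + (-1*2)*(3*(4 - 3))))**2 = (-9 + (-3 - 6))**2 = (-9 - 9)**2 = (-18)**2 = 324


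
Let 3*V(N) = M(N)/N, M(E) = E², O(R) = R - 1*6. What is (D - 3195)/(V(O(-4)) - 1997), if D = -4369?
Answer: 22692/6001 ≈ 3.7814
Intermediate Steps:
O(R) = -6 + R (O(R) = R - 6 = -6 + R)
V(N) = N/3 (V(N) = (N²/N)/3 = N/3)
(D - 3195)/(V(O(-4)) - 1997) = (-4369 - 3195)/((-6 - 4)/3 - 1997) = -7564/((⅓)*(-10) - 1997) = -7564/(-10/3 - 1997) = -7564/(-6001/3) = -7564*(-3/6001) = 22692/6001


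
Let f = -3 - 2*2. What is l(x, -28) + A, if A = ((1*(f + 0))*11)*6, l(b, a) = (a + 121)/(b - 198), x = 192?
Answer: -955/2 ≈ -477.50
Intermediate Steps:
l(b, a) = (121 + a)/(-198 + b)
f = -7 (f = -3 - 4 = -7)
A = -462 (A = ((1*(-7 + 0))*11)*6 = ((1*(-7))*11)*6 = -7*11*6 = -77*6 = -462)
l(x, -28) + A = (121 - 28)/(-198 + 192) - 462 = 93/(-6) - 462 = -1/6*93 - 462 = -31/2 - 462 = -955/2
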